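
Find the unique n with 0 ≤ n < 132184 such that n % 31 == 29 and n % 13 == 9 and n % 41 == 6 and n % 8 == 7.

20055

The moduli are pairwise coprime; M = 31·13·41·8 = 132184.
M/31 = 4264; 4264 ≡ 17 (mod 31); 17·11 ≡ 1, so inverse 11.
M/13 = 10168; 10168 ≡ 2 (mod 13); 2·7 ≡ 1, so inverse 7.
M/41 = 3224; 3224 ≡ 26 (mod 41); 26·30 ≡ 1, so inverse 30.
M/8 = 16523; 16523 ≡ 3 (mod 8); 3·3 ≡ 1, so inverse 3.
n ≡ 29·4264·11 + 9·10168·7 + 6·3224·30 + 7·16523·3 = 2928103.
2928103 mod 132184 = 20055.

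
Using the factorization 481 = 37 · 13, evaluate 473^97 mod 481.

Mod 37: 473 ≡ 29; by Fermat, exponent reduces to 97 mod 36 = 25; 29^25 ≡ 29 (mod 37).
Mod 13: 473 ≡ 5; by Fermat, exponent reduces to 97 mod 12 = 1; 5^1 ≡ 5 (mod 13).
Combine by CRT: x ≡ 29 (mod 37), x ≡ 5 (mod 13) ⇒ x ≡ 473 (mod 481).

473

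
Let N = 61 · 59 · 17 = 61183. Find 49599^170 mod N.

Mod 61: 49599 ≡ 6; by Fermat, exponent reduces to 170 mod 60 = 50; 6^50 ≡ 14 (mod 61).
Mod 59: 49599 ≡ 39; by Fermat, exponent reduces to 170 mod 58 = 54; 39^54 ≡ 22 (mod 59).
Mod 17: 49599 ≡ 10; by Fermat, exponent reduces to 170 mod 16 = 10; 10^10 ≡ 2 (mod 17).
Combine by CRT: x ≡ 14 (mod 61), x ≡ 22 (mod 59), x ≡ 2 (mod 17) ⇒ x ≡ 25451 (mod 61183).

25451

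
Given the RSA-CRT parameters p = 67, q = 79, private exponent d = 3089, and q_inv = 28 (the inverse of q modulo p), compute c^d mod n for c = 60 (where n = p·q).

2161

d_p = d mod (p−1) = 3089 mod 66 = 53; d_q = d mod (q−1) = 47.
m₁ = c^(d_p) mod p: c ≡ 60 (mod 67), and 60^53 mod 67 = 17.
m₂ = c^(d_q) mod q: c ≡ 60 (mod 79), and 60^47 mod 79 = 28.
h = q_inv·(m₁ − m₂) mod p = 28·(17 − 28) mod 67 = 27.
m = m₂ + h·q = 28 + 27·79 = 2161.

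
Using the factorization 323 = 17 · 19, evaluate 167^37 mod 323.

148

Mod 17: 167 ≡ 14; by Fermat, exponent reduces to 37 mod 16 = 5; 14^5 ≡ 12 (mod 17).
Mod 19: 167 ≡ 15; by Fermat, exponent reduces to 37 mod 18 = 1; 15^1 ≡ 15 (mod 19).
Combine by CRT: x ≡ 12 (mod 17), x ≡ 15 (mod 19) ⇒ x ≡ 148 (mod 323).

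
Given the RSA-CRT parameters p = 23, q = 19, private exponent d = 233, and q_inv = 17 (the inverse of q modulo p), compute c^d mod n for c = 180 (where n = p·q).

d_p = d mod (p−1) = 233 mod 22 = 13; d_q = d mod (q−1) = 17.
m₁ = c^(d_p) mod p: c ≡ 19 (mod 23), and 19^13 mod 23 = 7.
m₂ = c^(d_q) mod q: c ≡ 9 (mod 19), and 9^17 mod 19 = 17.
h = q_inv·(m₁ − m₂) mod p = 17·(7 − 17) mod 23 = 14.
m = m₂ + h·q = 17 + 14·19 = 283.

283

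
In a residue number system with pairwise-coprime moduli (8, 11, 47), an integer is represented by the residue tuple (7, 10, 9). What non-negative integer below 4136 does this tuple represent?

The moduli are pairwise coprime; N = 8·11·47 = 4136.
N/8 = 517; 517 ≡ 5 (mod 8); 5·5 ≡ 1, so inverse 5.
N/11 = 376; 376 ≡ 2 (mod 11); 2·6 ≡ 1, so inverse 6.
N/47 = 88; 88 ≡ 41 (mod 47); 41·39 ≡ 1, so inverse 39.
x ≡ 7·517·5 + 10·376·6 + 9·88·39 = 71543.
71543 mod 4136 = 1231.

1231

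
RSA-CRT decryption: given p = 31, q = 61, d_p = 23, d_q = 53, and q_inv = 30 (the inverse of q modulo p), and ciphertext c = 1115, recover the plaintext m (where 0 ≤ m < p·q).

1828

m₁ = c^(d_p) mod p: c ≡ 30 (mod 31), and 30^23 mod 31 = 30.
m₂ = c^(d_q) mod q: c ≡ 17 (mod 61), and 17^53 mod 61 = 59.
h = q_inv·(m₁ − m₂) mod p = 30·(30 − 59) mod 31 = 29.
m = m₂ + h·q = 59 + 29·61 = 1828.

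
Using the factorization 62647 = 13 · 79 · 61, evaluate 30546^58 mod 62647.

Mod 13: 30546 ≡ 9; by Fermat, exponent reduces to 58 mod 12 = 10; 9^10 ≡ 9 (mod 13).
Mod 79: 30546 ≡ 52; 52^58 ≡ 65 (mod 79).
Mod 61: 30546 ≡ 46; 46^58 ≡ 16 (mod 61).
Combine by CRT: x ≡ 9 (mod 13), x ≡ 65 (mod 79), x ≡ 16 (mod 61) ⇒ x ≡ 16181 (mod 62647).

16181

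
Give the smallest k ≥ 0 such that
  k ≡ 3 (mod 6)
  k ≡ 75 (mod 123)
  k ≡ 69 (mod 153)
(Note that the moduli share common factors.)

Combine the congruences pairwise.
gcd(6, 123) = 3 and 3 | (75 − 3), so the pair is consistent; merging gives k ≡ 75 (mod 246), where 246 = lcm(6, 123).
gcd(246, 153) = 3 and 3 | (69 − 75), so the pair is consistent; merging gives k ≡ 11391 (mod 12546), where 12546 = lcm(246, 153).
The solution is unique modulo lcm(6, 123, 153) = 12546.

11391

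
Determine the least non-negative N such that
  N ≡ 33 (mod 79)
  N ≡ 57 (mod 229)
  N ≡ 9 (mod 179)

1321387

The moduli are pairwise coprime; M = 79·229·179 = 3238289.
M/79 = 40991; 40991 ≡ 69 (mod 79); 69·71 ≡ 1, so inverse 71.
M/229 = 14141; 14141 ≡ 172 (mod 229); 172·4 ≡ 1, so inverse 4.
M/179 = 18091; 18091 ≡ 12 (mod 179); 12·15 ≡ 1, so inverse 15.
N ≡ 33·40991·71 + 57·14141·4 + 9·18091·15 = 101708346.
101708346 mod 3238289 = 1321387.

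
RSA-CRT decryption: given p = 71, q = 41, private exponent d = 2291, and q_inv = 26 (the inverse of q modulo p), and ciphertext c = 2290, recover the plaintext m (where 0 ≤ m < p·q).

d_p = d mod (p−1) = 2291 mod 70 = 51; d_q = d mod (q−1) = 11.
m₁ = c^(d_p) mod p: c ≡ 18 (mod 71), and 18^51 mod 71 = 8.
m₂ = c^(d_q) mod q: c ≡ 35 (mod 41), and 35^11 mod 41 = 13.
h = q_inv·(m₁ − m₂) mod p = 26·(8 − 13) mod 71 = 12.
m = m₂ + h·q = 13 + 12·41 = 505.

505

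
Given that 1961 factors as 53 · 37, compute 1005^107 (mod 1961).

734

Mod 53: 1005 ≡ 51; by Fermat, exponent reduces to 107 mod 52 = 3; 51^3 ≡ 45 (mod 53).
Mod 37: 1005 ≡ 6; by Fermat, exponent reduces to 107 mod 36 = 35; 6^35 ≡ 31 (mod 37).
Combine by CRT: x ≡ 45 (mod 53), x ≡ 31 (mod 37) ⇒ x ≡ 734 (mod 1961).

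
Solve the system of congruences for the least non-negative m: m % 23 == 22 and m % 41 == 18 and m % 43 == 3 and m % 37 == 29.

Combine the congruences pairwise.
From m ≡ 22 (mod 23) write m = 22 + 23t. Substituting into m ≡ 18 (mod 41) gives 23t ≡ 37 (mod 41), and since 23⁻¹ ≡ 25 (mod 41), t ≡ 23. Hence m ≡ 22 + 23·23 = 551 (mod 943).
From m ≡ 551 (mod 943) write m = 551 + 943t. Substituting into m ≡ 3 (mod 43) gives 943t ≡ 11 (mod 43), and since 40⁻¹ ≡ 14 (mod 43), t ≡ 25. Hence m ≡ 551 + 943·25 = 24126 (mod 40549).
From m ≡ 24126 (mod 40549) write m = 24126 + 40549t. Substituting into m ≡ 29 (mod 37) gives 40549t ≡ 27 (mod 37), and since 34⁻¹ ≡ 12 (mod 37), t ≡ 28. Hence m ≡ 24126 + 40549·28 = 1159498 (mod 1500313).

1159498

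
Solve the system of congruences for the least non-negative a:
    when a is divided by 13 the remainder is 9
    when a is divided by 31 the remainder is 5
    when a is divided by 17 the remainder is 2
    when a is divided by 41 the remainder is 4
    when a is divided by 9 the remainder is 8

1047185

From a ≡ 9 (mod 13) write a = 9 + 13t. Substituting into a ≡ 5 (mod 31) gives 13t ≡ 27 (mod 31), and since 13⁻¹ ≡ 12 (mod 31), t ≡ 14. Hence a ≡ 9 + 13·14 = 191 (mod 403).
From a ≡ 191 (mod 403) write a = 191 + 403t. Substituting into a ≡ 2 (mod 17) gives 403t ≡ 15 (mod 17), and since 12⁻¹ ≡ 10 (mod 17), t ≡ 14. Hence a ≡ 191 + 403·14 = 5833 (mod 6851).
From a ≡ 5833 (mod 6851) write a = 5833 + 6851t. Substituting into a ≡ 4 (mod 41) gives 6851t ≡ 34 (mod 41), and since 4⁻¹ ≡ 31 (mod 41), t ≡ 29. Hence a ≡ 5833 + 6851·29 = 204512 (mod 280891).
From a ≡ 204512 (mod 280891) write a = 204512 + 280891t. Substituting into a ≡ 8 (mod 9) gives 280891t ≡ 3 (mod 9), and since 1⁻¹ ≡ 1 (mod 9), t ≡ 3. Hence a ≡ 204512 + 280891·3 = 1047185 (mod 2528019).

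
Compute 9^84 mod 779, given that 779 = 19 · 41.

83

Mod 19: 9 ≡ 9; by Fermat, exponent reduces to 84 mod 18 = 12; 9^12 ≡ 7 (mod 19).
Mod 41: 9 ≡ 9; by Fermat, exponent reduces to 84 mod 40 = 4; 9^4 ≡ 1 (mod 41).
Combine by CRT: x ≡ 7 (mod 19), x ≡ 1 (mod 41) ⇒ x ≡ 83 (mod 779).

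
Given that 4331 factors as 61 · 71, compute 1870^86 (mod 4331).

1478

Mod 61: 1870 ≡ 40; by Fermat, exponent reduces to 86 mod 60 = 26; 40^26 ≡ 14 (mod 61).
Mod 71: 1870 ≡ 24; by Fermat, exponent reduces to 86 mod 70 = 16; 24^16 ≡ 58 (mod 71).
Combine by CRT: x ≡ 14 (mod 61), x ≡ 58 (mod 71) ⇒ x ≡ 1478 (mod 4331).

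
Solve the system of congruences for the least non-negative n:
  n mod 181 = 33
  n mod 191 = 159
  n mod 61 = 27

1435906

The moduli are pairwise coprime; M = 181·191·61 = 2108831.
M/181 = 11651; 11651 ≡ 67 (mod 181); 67·154 ≡ 1, so inverse 154.
M/191 = 11041; 11041 ≡ 154 (mod 191); 154·160 ≡ 1, so inverse 160.
M/61 = 34571; 34571 ≡ 45 (mod 61); 45·19 ≡ 1, so inverse 19.
n ≡ 33·11651·154 + 159·11041·160 + 27·34571·19 = 357828345.
357828345 mod 2108831 = 1435906.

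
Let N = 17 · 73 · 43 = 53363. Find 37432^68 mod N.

38317

Mod 17: 37432 ≡ 15; by Fermat, exponent reduces to 68 mod 16 = 4; 15^4 ≡ 16 (mod 17).
Mod 73: 37432 ≡ 56; 56^68 ≡ 65 (mod 73).
Mod 43: 37432 ≡ 22; by Fermat, exponent reduces to 68 mod 42 = 26; 22^26 ≡ 4 (mod 43).
Combine by CRT: x ≡ 16 (mod 17), x ≡ 65 (mod 73), x ≡ 4 (mod 43) ⇒ x ≡ 38317 (mod 53363).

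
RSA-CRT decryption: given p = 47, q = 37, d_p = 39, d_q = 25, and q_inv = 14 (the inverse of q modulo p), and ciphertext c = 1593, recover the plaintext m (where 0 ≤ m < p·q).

205

m₁ = c^(d_p) mod p: c ≡ 42 (mod 47), and 42^39 mod 47 = 17.
m₂ = c^(d_q) mod q: c ≡ 2 (mod 37), and 2^25 mod 37 = 20.
h = q_inv·(m₁ − m₂) mod p = 14·(17 − 20) mod 47 = 5.
m = m₂ + h·q = 20 + 5·37 = 205.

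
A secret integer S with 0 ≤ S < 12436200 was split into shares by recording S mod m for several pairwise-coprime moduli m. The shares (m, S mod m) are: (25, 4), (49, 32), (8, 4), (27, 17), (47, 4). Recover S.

The moduli are pairwise coprime; N = 25·49·8·27·47 = 12436200.
N/25 = 497448; 497448 ≡ 23 (mod 25); 23·12 ≡ 1, so inverse 12.
N/49 = 253800; 253800 ≡ 29 (mod 49); 29·22 ≡ 1, so inverse 22.
N/8 = 1554525; 1554525 ≡ 5 (mod 8); 5·5 ≡ 1, so inverse 5.
N/27 = 460600; 460600 ≡ 7 (mod 27); 7·4 ≡ 1, so inverse 4.
N/47 = 264600; 264600 ≡ 37 (mod 47); 37·14 ≡ 1, so inverse 14.
S ≡ 4·497448·12 + 32·253800·22 + 4·1554525·5 + 17·460600·4 + 4·264600·14 = 279781604.
279781604 mod 12436200 = 6185204.

6185204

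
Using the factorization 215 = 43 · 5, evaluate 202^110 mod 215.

Mod 43: 202 ≡ 30; by Fermat, exponent reduces to 110 mod 42 = 26; 30^26 ≡ 31 (mod 43).
Mod 5: 202 ≡ 2; by Fermat, exponent reduces to 110 mod 4 = 2; 2^2 ≡ 4 (mod 5).
Combine by CRT: x ≡ 31 (mod 43), x ≡ 4 (mod 5) ⇒ x ≡ 74 (mod 215).

74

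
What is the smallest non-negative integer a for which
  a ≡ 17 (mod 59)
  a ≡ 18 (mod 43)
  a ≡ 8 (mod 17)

Combine the congruences pairwise.
From a ≡ 17 (mod 59) write a = 17 + 59t. Substituting into a ≡ 18 (mod 43) gives 59t ≡ 1 (mod 43), and since 16⁻¹ ≡ 35 (mod 43), t ≡ 35. Hence a ≡ 17 + 59·35 = 2082 (mod 2537).
From a ≡ 2082 (mod 2537) write a = 2082 + 2537t. Substituting into a ≡ 8 (mod 17) gives 2537t ≡ 0 (mod 17), and since 4⁻¹ ≡ 13 (mod 17), t ≡ 0. Hence a ≡ 2082 + 2537·0 = 2082 (mod 43129).

2082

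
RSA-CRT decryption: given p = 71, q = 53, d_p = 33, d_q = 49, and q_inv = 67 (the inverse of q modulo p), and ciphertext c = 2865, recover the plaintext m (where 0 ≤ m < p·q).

3129

m₁ = c^(d_p) mod p: c ≡ 25 (mod 71), and 25^33 mod 71 = 5.
m₂ = c^(d_q) mod q: c ≡ 3 (mod 53), and 3^49 mod 53 = 2.
h = q_inv·(m₁ − m₂) mod p = 67·(5 − 2) mod 71 = 59.
m = m₂ + h·q = 2 + 59·53 = 3129.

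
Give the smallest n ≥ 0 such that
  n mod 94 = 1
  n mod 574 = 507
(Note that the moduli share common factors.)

20023

gcd(94, 574) = 2 and 2 | (507 − 1), so the pair is consistent; merging gives n ≡ 20023 (mod 26978), where 26978 = lcm(94, 574).
The solution is unique modulo lcm(94, 574) = 26978.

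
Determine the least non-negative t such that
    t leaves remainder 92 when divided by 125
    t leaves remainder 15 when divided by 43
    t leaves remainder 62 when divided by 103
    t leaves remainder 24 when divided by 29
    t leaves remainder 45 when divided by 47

From t ≡ 92 (mod 125) write t = 92 + 125s. Substituting into t ≡ 15 (mod 43) gives 125s ≡ 9 (mod 43), and since 39⁻¹ ≡ 32 (mod 43), s ≡ 30. Hence t ≡ 92 + 125·30 = 3842 (mod 5375).
From t ≡ 3842 (mod 5375) write t = 3842 + 5375s. Substituting into t ≡ 62 (mod 103) gives 5375s ≡ 31 (mod 103), and since 19⁻¹ ≡ 38 (mod 103), s ≡ 45. Hence t ≡ 3842 + 5375·45 = 245717 (mod 553625).
From t ≡ 245717 (mod 553625) write t = 245717 + 553625s. Substituting into t ≡ 24 (mod 29) gives 553625s ≡ 24 (mod 29), and since 15⁻¹ ≡ 2 (mod 29), s ≡ 19. Hence t ≡ 245717 + 553625·19 = 10764592 (mod 16055125).
From t ≡ 10764592 (mod 16055125) write t = 10764592 + 16055125s. Substituting into t ≡ 45 (mod 47) gives 16055125s ≡ 4 (mod 47), and since 19⁻¹ ≡ 5 (mod 47), s ≡ 20. Hence t ≡ 10764592 + 16055125·20 = 331867092 (mod 754590875).

331867092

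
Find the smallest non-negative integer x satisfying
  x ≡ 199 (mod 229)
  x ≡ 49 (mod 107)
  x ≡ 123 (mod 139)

340951

The moduli are pairwise coprime; N = 229·107·139 = 3405917.
N/229 = 14873; 14873 ≡ 217 (mod 229); 217·19 ≡ 1, so inverse 19.
N/107 = 31831; 31831 ≡ 52 (mod 107); 52·35 ≡ 1, so inverse 35.
N/139 = 24503; 24503 ≡ 39 (mod 139); 39·82 ≡ 1, so inverse 82.
x ≡ 199·14873·19 + 49·31831·35 + 123·24503·82 = 357962236.
357962236 mod 3405917 = 340951.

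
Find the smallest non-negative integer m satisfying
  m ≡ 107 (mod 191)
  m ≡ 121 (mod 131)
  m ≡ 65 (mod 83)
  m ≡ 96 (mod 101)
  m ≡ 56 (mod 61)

Combine the congruences pairwise.
From m ≡ 107 (mod 191) write m = 107 + 191t. Substituting into m ≡ 121 (mod 131) gives 191t ≡ 14 (mod 131), and since 60⁻¹ ≡ 107 (mod 131), t ≡ 57. Hence m ≡ 107 + 191·57 = 10994 (mod 25021).
From m ≡ 10994 (mod 25021) write m = 10994 + 25021t. Substituting into m ≡ 65 (mod 83) gives 25021t ≡ 27 (mod 83), and since 38⁻¹ ≡ 59 (mod 83), t ≡ 16. Hence m ≡ 10994 + 25021·16 = 411330 (mod 2076743).
From m ≡ 411330 (mod 2076743) write m = 411330 + 2076743t. Substituting into m ≡ 96 (mod 101) gives 2076743t ≡ 38 (mod 101), and since 82⁻¹ ≡ 85 (mod 101), t ≡ 99. Hence m ≡ 411330 + 2076743·99 = 206008887 (mod 209751043).
From m ≡ 206008887 (mod 209751043) write m = 206008887 + 209751043t. Substituting into m ≡ 56 (mod 61) gives 209751043t ≡ 3 (mod 61), and since 42⁻¹ ≡ 16 (mod 61), t ≡ 48. Hence m ≡ 206008887 + 209751043·48 = 10274058951 (mod 12794813623).

10274058951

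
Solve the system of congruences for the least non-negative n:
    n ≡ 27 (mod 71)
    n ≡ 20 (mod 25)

From n ≡ 27 (mod 71) write n = 27 + 71t. Substituting into n ≡ 20 (mod 25) gives 71t ≡ 18 (mod 25), and since 21⁻¹ ≡ 6 (mod 25), t ≡ 8. Hence n ≡ 27 + 71·8 = 595 (mod 1775).

595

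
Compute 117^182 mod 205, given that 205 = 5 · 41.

169

Mod 5: 117 ≡ 2; by Fermat, exponent reduces to 182 mod 4 = 2; 2^2 ≡ 4 (mod 5).
Mod 41: 117 ≡ 35; by Fermat, exponent reduces to 182 mod 40 = 22; 35^22 ≡ 5 (mod 41).
Combine by CRT: x ≡ 4 (mod 5), x ≡ 5 (mod 41) ⇒ x ≡ 169 (mod 205).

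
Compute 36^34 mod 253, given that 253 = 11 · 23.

59

Mod 11: 36 ≡ 3; by Fermat, exponent reduces to 34 mod 10 = 4; 3^4 ≡ 4 (mod 11).
Mod 23: 36 ≡ 13; by Fermat, exponent reduces to 34 mod 22 = 12; 13^12 ≡ 13 (mod 23).
Combine by CRT: x ≡ 4 (mod 11), x ≡ 13 (mod 23) ⇒ x ≡ 59 (mod 253).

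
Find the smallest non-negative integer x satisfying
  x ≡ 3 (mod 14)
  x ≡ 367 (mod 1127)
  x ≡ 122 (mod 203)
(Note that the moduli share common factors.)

61225

gcd(14, 1127) = 7 and 7 | (367 − 3), so the pair is consistent; merging gives x ≡ 367 (mod 2254), where 2254 = lcm(14, 1127).
gcd(2254, 203) = 7 and 7 | (122 − 367), so the pair is consistent; merging gives x ≡ 61225 (mod 65366), where 65366 = lcm(2254, 203).
The solution is unique modulo lcm(14, 1127, 203) = 65366.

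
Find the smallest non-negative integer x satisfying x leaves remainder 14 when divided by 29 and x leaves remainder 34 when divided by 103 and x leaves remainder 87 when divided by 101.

From x ≡ 14 (mod 29) write x = 14 + 29t. Substituting into x ≡ 34 (mod 103) gives 29t ≡ 20 (mod 103), and since 29⁻¹ ≡ 32 (mod 103), t ≡ 22. Hence x ≡ 14 + 29·22 = 652 (mod 2987).
From x ≡ 652 (mod 2987) write x = 652 + 2987t. Substituting into x ≡ 87 (mod 101) gives 2987t ≡ 41 (mod 101), and since 58⁻¹ ≡ 54 (mod 101), t ≡ 93. Hence x ≡ 652 + 2987·93 = 278443 (mod 301687).

278443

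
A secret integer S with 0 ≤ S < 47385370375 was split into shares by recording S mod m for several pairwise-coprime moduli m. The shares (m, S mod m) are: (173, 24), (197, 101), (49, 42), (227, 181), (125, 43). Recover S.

The moduli are pairwise coprime; N = 173·197·49·227·125 = 47385370375.
N/173 = 273903875; 273903875 ≡ 68 (mod 173); 68·28 ≡ 1, so inverse 28.
N/197 = 240534875; 240534875 ≡ 42 (mod 197); 42·61 ≡ 1, so inverse 61.
N/49 = 967048375; 967048375 ≡ 6 (mod 49); 6·41 ≡ 1, so inverse 41.
N/227 = 208746125; 208746125 ≡ 103 (mod 227); 103·108 ≡ 1, so inverse 108.
N/125 = 379082963; 379082963 ≡ 88 (mod 125); 88·27 ≡ 1, so inverse 27.
S ≡ 24·273903875·28 + 101·240534875·61 + 42·967048375·41 + 181·208746125·108 + 43·379082963·27 = 7851940642168.
7851940642168 mod 47385370375 = 33354530293.

33354530293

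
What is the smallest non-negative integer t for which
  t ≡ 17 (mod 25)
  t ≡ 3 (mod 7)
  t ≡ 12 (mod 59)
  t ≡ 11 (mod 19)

77892

The moduli are pairwise coprime; N = 25·7·59·19 = 196175.
N/25 = 7847; 7847 ≡ 22 (mod 25); 22·8 ≡ 1, so inverse 8.
N/7 = 28025; 28025 ≡ 4 (mod 7); 4·2 ≡ 1, so inverse 2.
N/59 = 3325; 3325 ≡ 21 (mod 59); 21·45 ≡ 1, so inverse 45.
N/19 = 10325; 10325 ≡ 8 (mod 19); 8·12 ≡ 1, so inverse 12.
t ≡ 17·7847·8 + 3·28025·2 + 12·3325·45 + 11·10325·12 = 4393742.
4393742 mod 196175 = 77892.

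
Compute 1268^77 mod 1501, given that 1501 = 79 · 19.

Mod 79: 1268 ≡ 4; 4^77 ≡ 20 (mod 79).
Mod 19: 1268 ≡ 14; by Fermat, exponent reduces to 77 mod 18 = 5; 14^5 ≡ 10 (mod 19).
Combine by CRT: x ≡ 20 (mod 79), x ≡ 10 (mod 19) ⇒ x ≡ 257 (mod 1501).

257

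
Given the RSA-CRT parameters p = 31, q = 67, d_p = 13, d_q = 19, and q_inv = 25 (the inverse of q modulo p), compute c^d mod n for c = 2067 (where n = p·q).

m₁ = c^(d_p) mod p: c ≡ 21 (mod 31), and 21^13 mod 31 = 22.
m₂ = c^(d_q) mod q: c ≡ 57 (mod 67), and 57^19 mod 67 = 61.
h = q_inv·(m₁ − m₂) mod p = 25·(22 − 61) mod 31 = 17.
m = m₂ + h·q = 61 + 17·67 = 1200.

1200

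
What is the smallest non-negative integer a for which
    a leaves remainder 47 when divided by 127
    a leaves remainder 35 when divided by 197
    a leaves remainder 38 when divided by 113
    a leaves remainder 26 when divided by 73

From a ≡ 47 (mod 127) write a = 47 + 127t. Substituting into a ≡ 35 (mod 197) gives 127t ≡ 185 (mod 197), and since 127⁻¹ ≡ 121 (mod 197), t ≡ 124. Hence a ≡ 47 + 127·124 = 15795 (mod 25019).
From a ≡ 15795 (mod 25019) write a = 15795 + 25019t. Substituting into a ≡ 38 (mod 113) gives 25019t ≡ 63 (mod 113), and since 46⁻¹ ≡ 86 (mod 113), t ≡ 107. Hence a ≡ 15795 + 25019·107 = 2692828 (mod 2827147).
From a ≡ 2692828 (mod 2827147) write a = 2692828 + 2827147t. Substituting into a ≡ 26 (mod 73) gives 2827147t ≡ 22 (mod 73), and since 3⁻¹ ≡ 49 (mod 73), t ≡ 56. Hence a ≡ 2692828 + 2827147·56 = 161013060 (mod 206381731).

161013060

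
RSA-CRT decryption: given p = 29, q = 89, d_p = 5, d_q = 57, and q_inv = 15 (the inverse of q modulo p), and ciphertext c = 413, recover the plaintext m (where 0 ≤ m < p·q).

1379

m₁ = c^(d_p) mod p: c ≡ 7 (mod 29), and 7^5 mod 29 = 16.
m₂ = c^(d_q) mod q: c ≡ 57 (mod 89), and 57^57 mod 89 = 44.
h = q_inv·(m₁ − m₂) mod p = 15·(16 − 44) mod 29 = 15.
m = m₂ + h·q = 44 + 15·89 = 1379.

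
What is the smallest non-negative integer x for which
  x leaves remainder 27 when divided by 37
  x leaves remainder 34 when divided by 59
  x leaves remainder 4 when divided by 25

Combine the congruences pairwise.
From x ≡ 27 (mod 37) write x = 27 + 37t. Substituting into x ≡ 34 (mod 59) gives 37t ≡ 7 (mod 59), and since 37⁻¹ ≡ 8 (mod 59), t ≡ 56. Hence x ≡ 27 + 37·56 = 2099 (mod 2183).
From x ≡ 2099 (mod 2183) write x = 2099 + 2183t. Substituting into x ≡ 4 (mod 25) gives 2183t ≡ 5 (mod 25), and since 8⁻¹ ≡ 22 (mod 25), t ≡ 10. Hence x ≡ 2099 + 2183·10 = 23929 (mod 54575).

23929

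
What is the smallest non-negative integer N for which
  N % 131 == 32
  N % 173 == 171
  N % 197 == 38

2294497

The moduli are pairwise coprime; M = 131·173·197 = 4464611.
M/131 = 34081; 34081 ≡ 21 (mod 131); 21·25 ≡ 1, so inverse 25.
M/173 = 25807; 25807 ≡ 30 (mod 173); 30·75 ≡ 1, so inverse 75.
M/197 = 22663; 22663 ≡ 8 (mod 197); 8·74 ≡ 1, so inverse 74.
N ≡ 32·34081·25 + 171·25807·75 + 38·22663·74 = 421967931.
421967931 mod 4464611 = 2294497.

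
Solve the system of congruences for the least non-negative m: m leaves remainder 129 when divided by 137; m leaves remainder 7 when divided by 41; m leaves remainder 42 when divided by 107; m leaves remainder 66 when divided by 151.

From m ≡ 129 (mod 137) write m = 129 + 137t. Substituting into m ≡ 7 (mod 41) gives 137t ≡ 1 (mod 41), and since 14⁻¹ ≡ 3 (mod 41), t ≡ 3. Hence m ≡ 129 + 137·3 = 540 (mod 5617).
From m ≡ 540 (mod 5617) write m = 540 + 5617t. Substituting into m ≡ 42 (mod 107) gives 5617t ≡ 37 (mod 107), and since 53⁻¹ ≡ 105 (mod 107), t ≡ 33. Hence m ≡ 540 + 5617·33 = 185901 (mod 601019).
From m ≡ 185901 (mod 601019) write m = 185901 + 601019t. Substituting into m ≡ 66 (mod 151) gives 601019t ≡ 46 (mod 151), and since 39⁻¹ ≡ 31 (mod 151), t ≡ 67. Hence m ≡ 185901 + 601019·67 = 40454174 (mod 90753869).

40454174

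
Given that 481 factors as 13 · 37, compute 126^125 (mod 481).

328

Mod 13: 126 ≡ 9; by Fermat, exponent reduces to 125 mod 12 = 5; 9^5 ≡ 3 (mod 13).
Mod 37: 126 ≡ 15; by Fermat, exponent reduces to 125 mod 36 = 17; 15^17 ≡ 32 (mod 37).
Combine by CRT: x ≡ 3 (mod 13), x ≡ 32 (mod 37) ⇒ x ≡ 328 (mod 481).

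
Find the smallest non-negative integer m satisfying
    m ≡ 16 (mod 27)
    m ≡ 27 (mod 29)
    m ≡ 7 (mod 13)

5740

The moduli are pairwise coprime; N = 27·29·13 = 10179.
N/27 = 377; 377 ≡ 26 (mod 27); 26·26 ≡ 1, so inverse 26.
N/29 = 351; 351 ≡ 3 (mod 29); 3·10 ≡ 1, so inverse 10.
N/13 = 783; 783 ≡ 3 (mod 13); 3·9 ≡ 1, so inverse 9.
m ≡ 16·377·26 + 27·351·10 + 7·783·9 = 300931.
300931 mod 10179 = 5740.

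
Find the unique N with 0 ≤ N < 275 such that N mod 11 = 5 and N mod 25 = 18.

93

Combine the congruences pairwise.
From N ≡ 5 (mod 11) write N = 5 + 11t. Substituting into N ≡ 18 (mod 25) gives 11t ≡ 13 (mod 25), and since 11⁻¹ ≡ 16 (mod 25), t ≡ 8. Hence N ≡ 5 + 11·8 = 93 (mod 275).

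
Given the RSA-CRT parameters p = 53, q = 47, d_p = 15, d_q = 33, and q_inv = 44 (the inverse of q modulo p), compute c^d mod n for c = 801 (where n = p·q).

1024

m₁ = c^(d_p) mod p: c ≡ 6 (mod 53), and 6^15 mod 53 = 17.
m₂ = c^(d_q) mod q: c ≡ 2 (mod 47), and 2^33 mod 47 = 37.
h = q_inv·(m₁ − m₂) mod p = 44·(17 − 37) mod 53 = 21.
m = m₂ + h·q = 37 + 21·47 = 1024.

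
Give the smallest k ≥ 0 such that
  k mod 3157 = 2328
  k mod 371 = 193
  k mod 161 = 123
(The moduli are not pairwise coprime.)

Combine the congruences pairwise.
gcd(3157, 371) = 7 and 7 | (193 − 2328), so the pair is consistent; merging gives k ≡ 84410 (mod 167321), where 167321 = lcm(3157, 371).
gcd(167321, 161) = 7 and 7 | (123 − 84410), so the pair is consistent; merging gives k ≡ 3598151 (mod 3848383), where 3848383 = lcm(167321, 161).
The solution is unique modulo lcm(3157, 371, 161) = 3848383.

3598151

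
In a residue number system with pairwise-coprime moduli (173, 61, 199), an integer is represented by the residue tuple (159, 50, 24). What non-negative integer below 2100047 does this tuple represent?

193054

The moduli are pairwise coprime; N = 173·61·199 = 2100047.
N/173 = 12139; 12139 ≡ 29 (mod 173); 29·6 ≡ 1, so inverse 6.
N/61 = 34427; 34427 ≡ 23 (mod 61); 23·8 ≡ 1, so inverse 8.
N/199 = 10553; 10553 ≡ 6 (mod 199); 6·166 ≡ 1, so inverse 166.
x ≡ 159·12139·6 + 50·34427·8 + 24·10553·166 = 67394558.
67394558 mod 2100047 = 193054.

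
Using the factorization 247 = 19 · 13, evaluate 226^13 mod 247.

Mod 19: 226 ≡ 17; 17^13 ≡ 16 (mod 19).
Mod 13: 226 ≡ 5; by Fermat, exponent reduces to 13 mod 12 = 1; 5^1 ≡ 5 (mod 13).
Combine by CRT: x ≡ 16 (mod 19), x ≡ 5 (mod 13) ⇒ x ≡ 187 (mod 247).

187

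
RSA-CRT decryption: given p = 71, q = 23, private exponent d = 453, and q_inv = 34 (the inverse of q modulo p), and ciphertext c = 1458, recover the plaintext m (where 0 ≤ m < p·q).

d_p = d mod (p−1) = 453 mod 70 = 33; d_q = d mod (q−1) = 13.
m₁ = c^(d_p) mod p: c ≡ 38 (mod 71), and 38^33 mod 71 = 3.
m₂ = c^(d_q) mod q: c ≡ 9 (mod 23), and 9^13 mod 23 = 12.
h = q_inv·(m₁ − m₂) mod p = 34·(3 − 12) mod 71 = 49.
m = m₂ + h·q = 12 + 49·23 = 1139.

1139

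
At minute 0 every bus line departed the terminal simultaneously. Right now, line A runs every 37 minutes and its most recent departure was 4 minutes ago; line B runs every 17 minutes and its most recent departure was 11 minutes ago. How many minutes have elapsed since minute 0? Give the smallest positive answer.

From t ≡ 4 (mod 37) write t = 4 + 37s. Substituting into t ≡ 11 (mod 17) gives 37s ≡ 7 (mod 17), and since 3⁻¹ ≡ 6 (mod 17), s ≡ 8. Hence t ≡ 4 + 37·8 = 300 (mod 629).

300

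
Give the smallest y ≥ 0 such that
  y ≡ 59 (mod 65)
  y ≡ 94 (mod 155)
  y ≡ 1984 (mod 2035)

Combine the congruences pairwise.
gcd(65, 155) = 5 and 5 | (94 − 59), so the pair is consistent; merging gives y ≡ 1489 (mod 2015), where 2015 = lcm(65, 155).
gcd(2015, 2035) = 5 and 5 | (1984 − 1489), so the pair is consistent; merging gives y ≡ 156644 (mod 820105), where 820105 = lcm(2015, 2035).
The solution is unique modulo lcm(65, 155, 2035) = 820105.

156644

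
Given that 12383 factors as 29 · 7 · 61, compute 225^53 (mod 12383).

5139

Mod 29: 225 ≡ 22; by Fermat, exponent reduces to 53 mod 28 = 25; 22^25 ≡ 6 (mod 29).
Mod 7: 225 ≡ 1; by Fermat, exponent reduces to 53 mod 6 = 5; 1^5 ≡ 1 (mod 7).
Mod 61: 225 ≡ 42; 42^53 ≡ 15 (mod 61).
Combine by CRT: x ≡ 6 (mod 29), x ≡ 1 (mod 7), x ≡ 15 (mod 61) ⇒ x ≡ 5139 (mod 12383).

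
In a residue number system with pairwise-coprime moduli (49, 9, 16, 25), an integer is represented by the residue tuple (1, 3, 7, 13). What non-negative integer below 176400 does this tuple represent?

The moduli are pairwise coprime; N = 49·9·16·25 = 176400.
N/49 = 3600; 3600 ≡ 23 (mod 49); 23·32 ≡ 1, so inverse 32.
N/9 = 19600; 19600 ≡ 7 (mod 9); 7·4 ≡ 1, so inverse 4.
N/16 = 11025; 11025 ≡ 1 (mod 16), inverse 1.
N/25 = 7056; 7056 ≡ 6 (mod 25); 6·21 ≡ 1, so inverse 21.
x ≡ 1·3600·32 + 3·19600·4 + 7·11025·1 + 13·7056·21 = 2353863.
2353863 mod 176400 = 60663.

60663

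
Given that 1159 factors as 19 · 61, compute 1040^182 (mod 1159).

253

Mod 19: 1040 ≡ 14; by Fermat, exponent reduces to 182 mod 18 = 2; 14^2 ≡ 6 (mod 19).
Mod 61: 1040 ≡ 3; by Fermat, exponent reduces to 182 mod 60 = 2; 3^2 ≡ 9 (mod 61).
Combine by CRT: x ≡ 6 (mod 19), x ≡ 9 (mod 61) ⇒ x ≡ 253 (mod 1159).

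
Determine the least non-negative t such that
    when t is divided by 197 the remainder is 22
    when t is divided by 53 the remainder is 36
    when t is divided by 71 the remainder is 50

478732

From t ≡ 22 (mod 197) write t = 22 + 197s. Substituting into t ≡ 36 (mod 53) gives 197s ≡ 14 (mod 53), and since 38⁻¹ ≡ 7 (mod 53), s ≡ 45. Hence t ≡ 22 + 197·45 = 8887 (mod 10441).
From t ≡ 8887 (mod 10441) write t = 8887 + 10441s. Substituting into t ≡ 50 (mod 71) gives 10441s ≡ 38 (mod 71), and since 4⁻¹ ≡ 18 (mod 71), s ≡ 45. Hence t ≡ 8887 + 10441·45 = 478732 (mod 741311).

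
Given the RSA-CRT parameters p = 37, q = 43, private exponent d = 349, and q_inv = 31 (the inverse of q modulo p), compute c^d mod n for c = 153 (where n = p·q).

1055

d_p = d mod (p−1) = 349 mod 36 = 25; d_q = d mod (q−1) = 13.
m₁ = c^(d_p) mod p: c ≡ 5 (mod 37), and 5^25 mod 37 = 19.
m₂ = c^(d_q) mod q: c ≡ 24 (mod 43), and 24^13 mod 43 = 23.
h = q_inv·(m₁ − m₂) mod p = 31·(19 − 23) mod 37 = 24.
m = m₂ + h·q = 23 + 24·43 = 1055.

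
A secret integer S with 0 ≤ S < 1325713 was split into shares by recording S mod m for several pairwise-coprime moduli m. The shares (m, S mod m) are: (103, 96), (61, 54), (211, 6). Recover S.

The moduli are pairwise coprime; N = 103·61·211 = 1325713.
N/103 = 12871; 12871 ≡ 99 (mod 103); 99·77 ≡ 1, so inverse 77.
N/61 = 21733; 21733 ≡ 17 (mod 61); 17·18 ≡ 1, so inverse 18.
N/211 = 6283; 6283 ≡ 164 (mod 211); 164·202 ≡ 1, so inverse 202.
S ≡ 96·12871·77 + 54·21733·18 + 6·6283·202 = 123881904.
123881904 mod 1325713 = 590595.

590595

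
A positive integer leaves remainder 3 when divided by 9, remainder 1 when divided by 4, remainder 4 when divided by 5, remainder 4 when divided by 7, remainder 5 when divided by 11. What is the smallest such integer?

From n ≡ 3 (mod 9) write n = 3 + 9t. Substituting into n ≡ 1 (mod 4) gives 9t ≡ 2 (mod 4), and since 1⁻¹ ≡ 1 (mod 4), t ≡ 2. Hence n ≡ 3 + 9·2 = 21 (mod 36).
From n ≡ 21 (mod 36) write n = 21 + 36t. Substituting into n ≡ 4 (mod 5) gives 36t ≡ 3 (mod 5), and since 1⁻¹ ≡ 1 (mod 5), t ≡ 3. Hence n ≡ 21 + 36·3 = 129 (mod 180).
From n ≡ 129 (mod 180) write n = 129 + 180t. Substituting into n ≡ 4 (mod 7) gives 180t ≡ 1 (mod 7), and since 5⁻¹ ≡ 3 (mod 7), t ≡ 3. Hence n ≡ 129 + 180·3 = 669 (mod 1260).
From n ≡ 669 (mod 1260) write n = 669 + 1260t. Substituting into n ≡ 5 (mod 11) gives 1260t ≡ 7 (mod 11), and since 6⁻¹ ≡ 2 (mod 11), t ≡ 3. Hence n ≡ 669 + 1260·3 = 4449 (mod 13860).

4449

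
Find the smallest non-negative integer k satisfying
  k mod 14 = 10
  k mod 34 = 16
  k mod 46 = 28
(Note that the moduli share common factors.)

5456

Combine the congruences pairwise.
gcd(14, 34) = 2 and 2 | (16 − 10), so the pair is consistent; merging gives k ≡ 220 (mod 238), where 238 = lcm(14, 34).
gcd(238, 46) = 2 and 2 | (28 − 220), so the pair is consistent; merging gives k ≡ 5456 (mod 5474), where 5474 = lcm(238, 46).
The solution is unique modulo lcm(14, 34, 46) = 5474.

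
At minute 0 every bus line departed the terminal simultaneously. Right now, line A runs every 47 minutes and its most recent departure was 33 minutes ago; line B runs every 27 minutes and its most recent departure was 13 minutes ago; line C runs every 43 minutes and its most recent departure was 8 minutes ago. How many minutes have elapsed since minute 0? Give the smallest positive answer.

The moduli are pairwise coprime; N = 47·27·43 = 54567.
N/47 = 1161; 1161 ≡ 33 (mod 47); 33·10 ≡ 1, so inverse 10.
N/27 = 2021; 2021 ≡ 23 (mod 27); 23·20 ≡ 1, so inverse 20.
N/43 = 1269; 1269 ≡ 22 (mod 43); 22·2 ≡ 1, so inverse 2.
t ≡ 33·1161·10 + 13·2021·20 + 8·1269·2 = 928894.
928894 mod 54567 = 1255.

1255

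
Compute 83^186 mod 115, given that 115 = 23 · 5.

Mod 23: 83 ≡ 14; by Fermat, exponent reduces to 186 mod 22 = 10; 14^10 ≡ 18 (mod 23).
Mod 5: 83 ≡ 3; by Fermat, exponent reduces to 186 mod 4 = 2; 3^2 ≡ 4 (mod 5).
Combine by CRT: x ≡ 18 (mod 23), x ≡ 4 (mod 5) ⇒ x ≡ 64 (mod 115).

64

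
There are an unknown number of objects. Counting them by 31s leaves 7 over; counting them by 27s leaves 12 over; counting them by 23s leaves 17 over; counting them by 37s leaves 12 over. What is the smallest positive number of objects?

The moduli are pairwise coprime; M = 31·27·23·37 = 712287.
M/31 = 22977; 22977 ≡ 6 (mod 31); 6·26 ≡ 1, so inverse 26.
M/27 = 26381; 26381 ≡ 2 (mod 27); 2·14 ≡ 1, so inverse 14.
M/23 = 30969; 30969 ≡ 11 (mod 23); 11·21 ≡ 1, so inverse 21.
M/37 = 19251; 19251 ≡ 11 (mod 37); 11·27 ≡ 1, so inverse 27.
N ≡ 7·22977·26 + 12·26381·14 + 17·30969·21 + 12·19251·27 = 25907079.
25907079 mod 712287 = 264747.

264747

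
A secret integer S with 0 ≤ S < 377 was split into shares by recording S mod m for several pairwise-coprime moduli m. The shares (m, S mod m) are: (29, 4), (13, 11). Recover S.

323

From S ≡ 4 (mod 29) write S = 4 + 29t. Substituting into S ≡ 11 (mod 13) gives 29t ≡ 7 (mod 13), and since 3⁻¹ ≡ 9 (mod 13), t ≡ 11. Hence S ≡ 4 + 29·11 = 323 (mod 377).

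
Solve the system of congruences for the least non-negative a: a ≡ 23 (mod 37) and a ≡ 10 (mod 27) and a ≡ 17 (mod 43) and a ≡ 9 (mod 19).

82792

From a ≡ 23 (mod 37) write a = 23 + 37t. Substituting into a ≡ 10 (mod 27) gives 37t ≡ 14 (mod 27), and since 10⁻¹ ≡ 19 (mod 27), t ≡ 23. Hence a ≡ 23 + 37·23 = 874 (mod 999).
From a ≡ 874 (mod 999) write a = 874 + 999t. Substituting into a ≡ 17 (mod 43) gives 999t ≡ 3 (mod 43), and since 10⁻¹ ≡ 13 (mod 43), t ≡ 39. Hence a ≡ 874 + 999·39 = 39835 (mod 42957).
From a ≡ 39835 (mod 42957) write a = 39835 + 42957t. Substituting into a ≡ 9 (mod 19) gives 42957t ≡ 17 (mod 19), and since 17⁻¹ ≡ 9 (mod 19), t ≡ 1. Hence a ≡ 39835 + 42957·1 = 82792 (mod 816183).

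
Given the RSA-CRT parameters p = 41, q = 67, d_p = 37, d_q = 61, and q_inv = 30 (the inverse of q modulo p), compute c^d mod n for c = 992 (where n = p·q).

2294

m₁ = c^(d_p) mod p: c ≡ 8 (mod 41), and 8^37 mod 41 = 39.
m₂ = c^(d_q) mod q: c ≡ 54 (mod 67), and 54^61 mod 67 = 16.
h = q_inv·(m₁ − m₂) mod p = 30·(39 − 16) mod 41 = 34.
m = m₂ + h·q = 16 + 34·67 = 2294.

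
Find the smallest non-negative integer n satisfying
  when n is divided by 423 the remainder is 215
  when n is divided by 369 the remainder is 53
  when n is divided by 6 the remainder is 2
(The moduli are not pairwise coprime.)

33632

Combine the congruences pairwise.
gcd(423, 369) = 9 and 9 | (53 − 215), so the pair is consistent; merging gives n ≡ 16289 (mod 17343), where 17343 = lcm(423, 369).
gcd(17343, 6) = 3 and 3 | (2 − 16289), so the pair is consistent; merging gives n ≡ 33632 (mod 34686), where 34686 = lcm(17343, 6).
The solution is unique modulo lcm(423, 369, 6) = 34686.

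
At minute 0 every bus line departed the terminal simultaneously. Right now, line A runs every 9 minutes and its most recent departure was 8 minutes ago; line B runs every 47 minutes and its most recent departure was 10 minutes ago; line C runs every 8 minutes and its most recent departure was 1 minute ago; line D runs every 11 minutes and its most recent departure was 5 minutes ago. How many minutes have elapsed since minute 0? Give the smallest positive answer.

10961

From t ≡ 8 (mod 9) write t = 8 + 9s. Substituting into t ≡ 10 (mod 47) gives 9s ≡ 2 (mod 47), and since 9⁻¹ ≡ 21 (mod 47), s ≡ 42. Hence t ≡ 8 + 9·42 = 386 (mod 423).
From t ≡ 386 (mod 423) write t = 386 + 423s. Substituting into t ≡ 1 (mod 8) gives 423s ≡ 7 (mod 8), and since 7⁻¹ ≡ 7 (mod 8), s ≡ 1. Hence t ≡ 386 + 423·1 = 809 (mod 3384).
From t ≡ 809 (mod 3384) write t = 809 + 3384s. Substituting into t ≡ 5 (mod 11) gives 3384s ≡ 10 (mod 11), and since 7⁻¹ ≡ 8 (mod 11), s ≡ 3. Hence t ≡ 809 + 3384·3 = 10961 (mod 37224).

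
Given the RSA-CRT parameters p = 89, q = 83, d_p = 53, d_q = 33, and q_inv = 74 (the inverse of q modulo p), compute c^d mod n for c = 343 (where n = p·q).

7329

m₁ = c^(d_p) mod p: c ≡ 76 (mod 89), and 76^53 mod 89 = 31.
m₂ = c^(d_q) mod q: c ≡ 11 (mod 83), and 11^33 mod 83 = 25.
h = q_inv·(m₁ − m₂) mod p = 74·(31 − 25) mod 89 = 88.
m = m₂ + h·q = 25 + 88·83 = 7329.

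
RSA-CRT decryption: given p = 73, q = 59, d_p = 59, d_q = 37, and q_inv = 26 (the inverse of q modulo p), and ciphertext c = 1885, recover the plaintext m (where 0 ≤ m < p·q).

106

m₁ = c^(d_p) mod p: c ≡ 60 (mod 73), and 60^59 mod 73 = 33.
m₂ = c^(d_q) mod q: c ≡ 56 (mod 59), and 56^37 mod 59 = 47.
h = q_inv·(m₁ − m₂) mod p = 26·(33 − 47) mod 73 = 1.
m = m₂ + h·q = 47 + 1·59 = 106.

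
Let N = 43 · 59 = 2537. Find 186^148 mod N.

Mod 43: 186 ≡ 14; by Fermat, exponent reduces to 148 mod 42 = 22; 14^22 ≡ 14 (mod 43).
Mod 59: 186 ≡ 9; by Fermat, exponent reduces to 148 mod 58 = 32; 9^32 ≡ 21 (mod 59).
Combine by CRT: x ≡ 14 (mod 43), x ≡ 21 (mod 59) ⇒ x ≡ 788 (mod 2537).

788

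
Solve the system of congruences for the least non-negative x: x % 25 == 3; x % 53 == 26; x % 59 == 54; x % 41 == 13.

From x ≡ 3 (mod 25) write x = 3 + 25t. Substituting into x ≡ 26 (mod 53) gives 25t ≡ 23 (mod 53), and since 25⁻¹ ≡ 17 (mod 53), t ≡ 20. Hence x ≡ 3 + 25·20 = 503 (mod 1325).
From x ≡ 503 (mod 1325) write x = 503 + 1325t. Substituting into x ≡ 54 (mod 59) gives 1325t ≡ 23 (mod 59), and since 27⁻¹ ≡ 35 (mod 59), t ≡ 38. Hence x ≡ 503 + 1325·38 = 50853 (mod 78175).
From x ≡ 50853 (mod 78175) write x = 50853 + 78175t. Substituting into x ≡ 13 (mod 41) gives 78175t ≡ 0 (mod 41), and since 29⁻¹ ≡ 17 (mod 41), t ≡ 0. Hence x ≡ 50853 + 78175·0 = 50853 (mod 3205175).

50853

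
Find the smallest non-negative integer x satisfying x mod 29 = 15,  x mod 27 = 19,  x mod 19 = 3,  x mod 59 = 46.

648397

From x ≡ 15 (mod 29) write x = 15 + 29t. Substituting into x ≡ 19 (mod 27) gives 29t ≡ 4 (mod 27), and since 2⁻¹ ≡ 14 (mod 27), t ≡ 2. Hence x ≡ 15 + 29·2 = 73 (mod 783).
From x ≡ 73 (mod 783) write x = 73 + 783t. Substituting into x ≡ 3 (mod 19) gives 783t ≡ 6 (mod 19), and since 4⁻¹ ≡ 5 (mod 19), t ≡ 11. Hence x ≡ 73 + 783·11 = 8686 (mod 14877).
From x ≡ 8686 (mod 14877) write x = 8686 + 14877t. Substituting into x ≡ 46 (mod 59) gives 14877t ≡ 33 (mod 59), and since 9⁻¹ ≡ 46 (mod 59), t ≡ 43. Hence x ≡ 8686 + 14877·43 = 648397 (mod 877743).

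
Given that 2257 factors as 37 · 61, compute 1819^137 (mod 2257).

1819

Mod 37: 1819 ≡ 6; by Fermat, exponent reduces to 137 mod 36 = 29; 6^29 ≡ 6 (mod 37).
Mod 61: 1819 ≡ 50; by Fermat, exponent reduces to 137 mod 60 = 17; 50^17 ≡ 50 (mod 61).
Combine by CRT: x ≡ 6 (mod 37), x ≡ 50 (mod 61) ⇒ x ≡ 1819 (mod 2257).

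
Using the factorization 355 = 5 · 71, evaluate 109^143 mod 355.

344

Mod 5: 109 ≡ 4; by Fermat, exponent reduces to 143 mod 4 = 3; 4^3 ≡ 4 (mod 5).
Mod 71: 109 ≡ 38; by Fermat, exponent reduces to 143 mod 70 = 3; 38^3 ≡ 60 (mod 71).
Combine by CRT: x ≡ 4 (mod 5), x ≡ 60 (mod 71) ⇒ x ≡ 344 (mod 355).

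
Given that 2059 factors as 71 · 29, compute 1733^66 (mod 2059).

Mod 71: 1733 ≡ 29; 29^66 ≡ 27 (mod 71).
Mod 29: 1733 ≡ 22; by Fermat, exponent reduces to 66 mod 28 = 10; 22^10 ≡ 24 (mod 29).
Combine by CRT: x ≡ 27 (mod 71), x ≡ 24 (mod 29) ⇒ x ≡ 169 (mod 2059).

169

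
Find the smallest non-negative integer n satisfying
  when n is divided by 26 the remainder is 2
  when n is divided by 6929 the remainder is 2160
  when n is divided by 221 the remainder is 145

Combine the congruences pairwise.
gcd(26, 6929) = 13 and 13 | (2160 − 2), so the pair is consistent; merging gives n ≡ 2160 (mod 13858), where 13858 = lcm(26, 6929).
gcd(13858, 221) = 13 and 13 | (145 − 2160), so the pair is consistent; merging gives n ≡ 196172 (mod 235586), where 235586 = lcm(13858, 221).
The solution is unique modulo lcm(26, 6929, 221) = 235586.

196172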